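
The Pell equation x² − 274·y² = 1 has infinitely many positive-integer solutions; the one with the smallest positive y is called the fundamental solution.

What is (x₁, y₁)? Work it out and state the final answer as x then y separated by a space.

√274 → a₀=16, period (1,1,4,4,1,1,32); ℓ=7 odd so k=13
step 0: (16, 1)  from 16·(1,0) + (0,1)
…
step 7: (45802, 2767)  from 32·(1407,85) + (778,47)
step 8: (47209, 2852)  from 1·(45802,2767) + (1407,85)
…
step 10: (419253, 25328)  from 4·(93011,5619) + (47209,2852)
…
step 12: (2189276, 132259)  from 1·(1770023,106931) + (419253,25328)
step 13: (3959299, 239190)  from 1·(2189276,132259) + (1770023,106931)
fundamental: x₁=3959299, y₁=239190  (since 15676048571401 − 274·57211856100 = 1)

3959299 239190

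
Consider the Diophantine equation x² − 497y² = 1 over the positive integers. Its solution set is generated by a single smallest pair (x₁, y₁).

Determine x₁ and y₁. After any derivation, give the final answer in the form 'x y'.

d=497: √d = [22; 3,2,2,5,6,5,2,2,3,44] (ℓ=10, even), read p_9/q_9
step 0: (22, 1)  from 22·(1,0) + (0,1)
…
step 3: (379, 17)  from 2·(156,7) + (67,3)
step 4: (2051, 92)  from 5·(379,17) + (156,7)
step 5: (12685, 569)  from 6·(2051,92) + (379,17)
step 6: (65476, 2937)  from 5·(12685,569) + (2051,92)
step 7: (143637, 6443)  from 2·(65476,2937) + (12685,569)
step 8: (352750, 15823)  from 2·(143637,6443) + (65476,2937)
step 9: (1201887, 53912)  from 3·(352750,15823) + (143637,6443)
(x₁, y₁) = (1201887, 53912);  1201887² − 497·53912² = 1 ✓

1201887 53912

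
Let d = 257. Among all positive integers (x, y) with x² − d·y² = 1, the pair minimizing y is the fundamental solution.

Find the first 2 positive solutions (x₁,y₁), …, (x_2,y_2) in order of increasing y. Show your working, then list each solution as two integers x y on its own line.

513 32
526337 32832

√257 → a₀=16, period (32); ℓ=1 odd so k=1
k=0  a_k=16  p_k/q_k = 16/1
k=1  a_k=32  p_k/q_k = 513/32
→ (513, 32).  Check: 513²=263169, 257·32²=263168, difference 1.
(x_2, y_2) = (513·513 + 257·32·32, 513·32 + 32·513) = (526337, 32832)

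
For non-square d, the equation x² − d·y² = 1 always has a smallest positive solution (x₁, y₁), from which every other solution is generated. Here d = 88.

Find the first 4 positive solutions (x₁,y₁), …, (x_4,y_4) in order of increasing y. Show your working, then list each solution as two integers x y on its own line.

d=88: √d = [9; 2,1,1,1,2,18] (ℓ=6, even), read p_5/q_5
a_0=9:  p_0=9·1+0=9,  q_0=9·0+1=1
a_1=2:  p_1=2·9+1=19,  q_1=2·1+0=2
…
a_3=1:  p_3=1·28+19=47,  q_3=1·3+2=5
a_4=1:  p_4=1·47+28=75,  q_4=1·5+3=8
a_5=2:  p_5=2·75+47=197,  q_5=2·8+5=21
(x₁, y₁) = (197, 21);  197² − 88·21² = 1 ✓
k=2:  x_2 = 197·197+88·21·21 = 77617,  y_2 = 197·21+21·197 = 8274
k=3:  x_3 = 197·77617+88·21·8274 = 30580901,  y_3 = 197·8274+21·77617 = 3259935
k=4:  x_4 = 197·30580901+88·21·3259935 = 12048797377,  y_4 = 197·3259935+21·30580901 = 1284406116

197 21
77617 8274
30580901 3259935
12048797377 1284406116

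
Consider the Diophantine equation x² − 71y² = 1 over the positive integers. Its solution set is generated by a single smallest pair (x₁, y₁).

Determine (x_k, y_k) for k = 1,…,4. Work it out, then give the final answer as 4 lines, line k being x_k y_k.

3480 413
24220799 2874480
168576757560 20006380387
1173294208396801 139244404619040

[8; 2,2,1,7,1,2,2,16] for √71; ℓ=8 ⇒ convergent index 7
i=0: a=8 ⇒ p=8, q=1
i=1: a=2 ⇒ p=17, q=2
i=2: a=2 ⇒ p=42, q=5
i=3: a=1 ⇒ p=59, q=7
i=4: a=7 ⇒ p=455, q=54
i=5: a=1 ⇒ p=514, q=61
i=6: a=2 ⇒ p=1483, q=176
i=7: a=2 ⇒ p=3480, q=413
(x₁, y₁) = (3480, 413);  3480² − 71·413² = 1 ✓
n=2: (3480,413)∘(3480,413) = (3480·3480+71·413·413, 3480·413+413·3480) = (24220799,2874480)
n=3: (24220799,2874480)∘(3480,413) = (3480·24220799+71·413·2874480, 3480·2874480+413·24220799) = (168576757560,20006380387)
n=4: (168576757560,20006380387)∘(3480,413) = (3480·168576757560+71·413·20006380387, 3480·20006380387+413·168576757560) = (1173294208396801,139244404619040)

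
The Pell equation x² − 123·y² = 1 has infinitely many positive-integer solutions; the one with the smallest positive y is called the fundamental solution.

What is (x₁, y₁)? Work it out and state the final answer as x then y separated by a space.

122 11

√123 → a₀=11, period (11,22); ℓ=2 even so k=1
k=0  a_k=11  p_k/q_k = 11/1
k=1  a_k=11  p_k/q_k = 122/11
→ (122, 11).  Check: 122²=14884, 123·11²=14883, difference 1.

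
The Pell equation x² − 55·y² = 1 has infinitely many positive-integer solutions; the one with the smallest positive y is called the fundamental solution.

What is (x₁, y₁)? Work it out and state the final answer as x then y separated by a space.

√55 = [7; 2,2,2,14, …], period ℓ=4 (even) → k=3
step 0: (7, 1)  from 7·(1,0) + (0,1)
step 1: (15, 2)  from 2·(7,1) + (1,0)
step 2: (37, 5)  from 2·(15,2) + (7,1)
step 3: (89, 12)  from 2·(37,5) + (15,2)
(x₁, y₁) = (89, 12);  89² − 55·12² = 1 ✓

89 12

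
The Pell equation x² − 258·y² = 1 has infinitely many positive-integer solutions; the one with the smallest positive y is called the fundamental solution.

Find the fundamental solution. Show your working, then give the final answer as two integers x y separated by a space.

√258 = [16; 16,32, …], period ℓ=2 (even) → k=1
a_0=16:  p_0=16·1+0=16,  q_0=16·0+1=1
a_1=16:  p_1=16·16+1=257,  q_1=16·1+0=16
fundamental: x₁=257, y₁=16  (since 66049 − 258·256 = 1)

257 16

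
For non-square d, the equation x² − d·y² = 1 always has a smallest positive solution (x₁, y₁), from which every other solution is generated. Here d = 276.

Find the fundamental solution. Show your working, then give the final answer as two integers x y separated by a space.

√276 → a₀=16, period (1,1,1,1,2,2,2,1,1,1,1,32); ℓ=12 even so k=11
a_0=16:  p_0=16·1+0=16,  q_0=16·0+1=1
…
a_6=2:  p_6=2·216+83=515,  q_6=2·13+5=31
…
a_9=1:  p_9=1·1761+1246=3007,  q_9=1·106+75=181
a_10=1:  p_10=1·3007+1761=4768,  q_10=1·181+106=287
a_11=1:  p_11=1·4768+3007=7775,  q_11=1·287+181=468
(x₁, y₁) = (7775, 468);  7775² − 276·468² = 1 ✓

7775 468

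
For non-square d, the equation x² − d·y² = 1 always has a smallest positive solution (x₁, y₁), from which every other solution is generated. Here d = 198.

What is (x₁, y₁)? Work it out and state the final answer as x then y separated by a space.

197 14

√198 → a₀=14, period (14,28); ℓ=2 even so k=1
i=0: a=14 ⇒ p=14, q=1
i=1: a=14 ⇒ p=197, q=14
fundamental: x₁=197, y₁=14  (since 38809 − 198·196 = 1)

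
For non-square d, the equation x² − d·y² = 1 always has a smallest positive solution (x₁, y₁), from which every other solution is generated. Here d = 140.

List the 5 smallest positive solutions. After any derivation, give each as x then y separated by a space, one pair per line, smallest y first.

71 6
10081 852
1431431 120978
203253121 17178024
28860511751 2439158430

d=140: √d = [11; 1,4,1,22] (ℓ=4, even), read p_3/q_3
a_0=11:  p_0=11·1+0=11,  q_0=11·0+1=1
a_1=1:  p_1=1·11+1=12,  q_1=1·1+0=1
a_2=4:  p_2=4·12+11=59,  q_2=4·1+1=5
a_3=1:  p_3=1·59+12=71,  q_3=1·5+1=6
(x₁, y₁) = (71, 6);  71² − 140·6² = 1 ✓
(71+6√140)^2 = 10081 + 852√140
(71+6√140)^3 = 1431431 + 120978√140
(71+6√140)^4 = 203253121 + 17178024√140
(71+6√140)^5 = 28860511751 + 2439158430√140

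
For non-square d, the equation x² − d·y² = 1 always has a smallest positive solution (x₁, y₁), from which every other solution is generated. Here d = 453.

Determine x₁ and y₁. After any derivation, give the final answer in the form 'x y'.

1653751 77700

[21; 3,1,1,10,14,10,1,1,3,42] for √453; ℓ=10 ⇒ convergent index 9
step 0: (21, 1)  from 21·(1,0) + (0,1)
…
step 2: (85, 4)  from 1·(64,3) + (21,1)
…
step 6: (223565, 10504)  from 10·(22199,1043) + (1575,74)
…
step 8: (469329, 22051)  from 1·(245764,11547) + (223565,10504)
step 9: (1653751, 77700)  from 3·(469329,22051) + (245764,11547)
fundamental: x₁=1653751, y₁=77700  (since 2734892370001 − 453·6037290000 = 1)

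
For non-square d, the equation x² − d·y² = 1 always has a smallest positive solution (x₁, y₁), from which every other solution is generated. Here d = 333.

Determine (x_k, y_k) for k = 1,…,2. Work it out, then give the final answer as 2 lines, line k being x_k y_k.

√333 → a₀=18, period (4,36); ℓ=2 even so k=1
i=0: a=18 ⇒ p=18, q=1
i=1: a=4 ⇒ p=73, q=4
fundamental: x₁=73, y₁=4  (since 5329 − 333·16 = 1)
n=2: (73,4)∘(73,4) = (73·73+333·4·4, 73·4+4·73) = (10657,584)

73 4
10657 584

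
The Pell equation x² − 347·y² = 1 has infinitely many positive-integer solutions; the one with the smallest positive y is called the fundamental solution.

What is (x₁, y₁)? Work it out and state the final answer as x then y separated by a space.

641602 34443

d=347: √d = [18; 1,1,1,2,4,…,1,1,36] (ℓ=14, even), read p_13/q_13
a_0=18:  p_0=18·1+0=18,  q_0=18·0+1=1
a_1=1:  p_1=1·18+1=19,  q_1=1·1+0=1
a_2=1:  p_2=1·19+18=37,  q_2=1·1+1=2
a_3=1:  p_3=1·37+19=56,  q_3=1·2+1=3
a_4=2:  p_4=2·56+37=149,  q_4=2·3+2=8
…
a_11=1:  p_11=1·164168+74549=238717,  q_11=1·8813+4002=12815
a_12=1:  p_12=1·238717+164168=402885,  q_12=1·12815+8813=21628
a_13=1:  p_13=1·402885+238717=641602,  q_13=1·21628+12815=34443
→ (641602, 34443).  Check: 641602²=411653126404, 347·34443²=411653126403, difference 1.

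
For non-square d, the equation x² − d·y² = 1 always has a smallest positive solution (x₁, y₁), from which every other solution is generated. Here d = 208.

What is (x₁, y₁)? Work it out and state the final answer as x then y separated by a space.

649 45

[14; 2,2,1,2,2,28] for √208; ℓ=6 ⇒ convergent index 5
step 0: (14, 1)  from 14·(1,0) + (0,1)
…
step 4: (274, 19)  from 2·(101,7) + (72,5)
step 5: (649, 45)  from 2·(274,19) + (101,7)
→ (649, 45).  Check: 649²=421201, 208·45²=421200, difference 1.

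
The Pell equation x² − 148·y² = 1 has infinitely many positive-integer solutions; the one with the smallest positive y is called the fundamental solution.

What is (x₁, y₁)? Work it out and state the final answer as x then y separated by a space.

73 6

√148 → a₀=12, period (6,24); ℓ=2 even so k=1
k=0  a_k=12  p_k/q_k = 12/1
k=1  a_k=6  p_k/q_k = 73/6
(x₁, y₁) = (73, 6);  73² − 148·6² = 1 ✓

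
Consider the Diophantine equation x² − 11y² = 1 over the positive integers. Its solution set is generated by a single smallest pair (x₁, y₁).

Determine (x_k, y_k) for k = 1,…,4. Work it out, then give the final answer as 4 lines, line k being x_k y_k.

10 3
199 60
3970 1197
79201 23880

[3; 3,6] for √11; ℓ=2 ⇒ convergent index 1
k=0  a_k=3  p_k/q_k = 3/1
k=1  a_k=3  p_k/q_k = 10/3
→ (10, 3).  Check: 10²=100, 11·3²=99, difference 1.
n=2: (10,3)∘(10,3) = (10·10+11·3·3, 10·3+3·10) = (199,60)
n=3: (199,60)∘(10,3) = (10·199+11·3·60, 10·60+3·199) = (3970,1197)
n=4: (3970,1197)∘(10,3) = (10·3970+11·3·1197, 10·1197+3·3970) = (79201,23880)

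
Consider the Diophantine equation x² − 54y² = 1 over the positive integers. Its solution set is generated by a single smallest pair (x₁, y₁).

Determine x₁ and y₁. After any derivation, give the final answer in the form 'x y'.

485 66

√54 → a₀=7, period (2,1,6,1,2,14); ℓ=6 even so k=5
k=0  a_k=7  p_k/q_k = 7/1
k=1  a_k=2  p_k/q_k = 15/2
…
k=4  a_k=1  p_k/q_k = 169/23
k=5  a_k=2  p_k/q_k = 485/66
→ (485, 66).  Check: 485²=235225, 54·66²=235224, difference 1.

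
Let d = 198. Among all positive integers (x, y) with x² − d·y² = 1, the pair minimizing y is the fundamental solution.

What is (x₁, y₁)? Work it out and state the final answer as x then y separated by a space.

197 14

√198 = [14; 14,28, …], period ℓ=2 (even) → k=1
a_0=14:  p_0=14·1+0=14,  q_0=14·0+1=1
a_1=14:  p_1=14·14+1=197,  q_1=14·1+0=14
(x₁, y₁) = (197, 14);  197² − 198·14² = 1 ✓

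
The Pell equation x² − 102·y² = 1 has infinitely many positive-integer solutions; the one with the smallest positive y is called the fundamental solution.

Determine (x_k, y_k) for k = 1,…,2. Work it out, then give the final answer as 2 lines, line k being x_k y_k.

d=102: √d = [10; 10,20] (ℓ=2, even), read p_1/q_1
a_0=10:  p_0=10·1+0=10,  q_0=10·0+1=1
a_1=10:  p_1=10·10+1=101,  q_1=10·1+0=10
→ (101, 10).  Check: 101²=10201, 102·10²=10200, difference 1.
(x_2, y_2) = (101·101 + 102·10·10, 101·10 + 10·101) = (20401, 2020)

101 10
20401 2020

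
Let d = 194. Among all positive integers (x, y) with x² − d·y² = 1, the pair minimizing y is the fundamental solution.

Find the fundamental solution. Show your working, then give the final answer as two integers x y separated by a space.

195 14

d=194: √d = [13; 1,12,1,26] (ℓ=4, even), read p_3/q_3
i=0: a=13 ⇒ p=13, q=1
i=1: a=1 ⇒ p=14, q=1
i=2: a=12 ⇒ p=181, q=13
i=3: a=1 ⇒ p=195, q=14
→ (195, 14).  Check: 195²=38025, 194·14²=38024, difference 1.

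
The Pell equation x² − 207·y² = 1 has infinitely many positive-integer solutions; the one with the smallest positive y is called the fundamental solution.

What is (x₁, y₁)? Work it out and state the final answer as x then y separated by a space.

√207 → a₀=14, period (2,1,1,2,1,1,2,28); ℓ=8 even so k=7
i=0: a=14 ⇒ p=14, q=1
i=1: a=2 ⇒ p=29, q=2
i=2: a=1 ⇒ p=43, q=3
…
i=6: a=1 ⇒ p=446, q=31
i=7: a=2 ⇒ p=1151, q=80
→ (1151, 80).  Check: 1151²=1324801, 207·80²=1324800, difference 1.

1151 80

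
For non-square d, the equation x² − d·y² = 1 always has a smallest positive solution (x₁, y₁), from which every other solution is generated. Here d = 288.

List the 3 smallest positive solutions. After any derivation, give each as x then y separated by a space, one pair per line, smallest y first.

17 1
577 34
19601 1155

√288 → a₀=16, period (1,32); ℓ=2 even so k=1
step 0: (16, 1)  from 16·(1,0) + (0,1)
step 1: (17, 1)  from 1·(16,1) + (1,0)
(x₁, y₁) = (17, 1);  17² − 288·1² = 1 ✓
n=2: (17,1)∘(17,1) = (17·17+288·1·1, 17·1+1·17) = (577,34)
n=3: (577,34)∘(17,1) = (17·577+288·1·34, 17·34+1·577) = (19601,1155)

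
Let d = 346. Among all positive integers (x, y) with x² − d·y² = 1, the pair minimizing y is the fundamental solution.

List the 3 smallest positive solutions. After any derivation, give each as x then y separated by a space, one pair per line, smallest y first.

√346 → a₀=18, period (1,1,1,1,36); ℓ=5 odd so k=9
a_0=18:  p_0=18·1+0=18,  q_0=18·0+1=1
…
a_2=1:  p_2=1·19+18=37,  q_2=1·1+1=2
…
a_7=1:  p_7=1·3497+3404=6901,  q_7=1·188+183=371
a_8=1:  p_8=1·6901+3497=10398,  q_8=1·371+188=559
a_9=1:  p_9=1·10398+6901=17299,  q_9=1·559+371=930
(x₁, y₁) = (17299, 930);  17299² − 346·930² = 1 ✓
k=2:  x_2 = 17299·17299+346·930·930 = 598510801,  y_2 = 17299·930+930·17299 = 32176140
k=3:  x_3 = 17299·598510801+346·930·32176140 = 20707276675699,  y_3 = 17299·32176140+930·598510801 = 1113230090790

17299 930
598510801 32176140
20707276675699 1113230090790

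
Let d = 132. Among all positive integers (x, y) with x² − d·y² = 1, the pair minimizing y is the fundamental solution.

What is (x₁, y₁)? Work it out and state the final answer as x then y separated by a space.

[11; 2,22] for √132; ℓ=2 ⇒ convergent index 1
a_0=11:  p_0=11·1+0=11,  q_0=11·0+1=1
a_1=2:  p_1=2·11+1=23,  q_1=2·1+0=2
→ (23, 2).  Check: 23²=529, 132·2²=528, difference 1.

23 2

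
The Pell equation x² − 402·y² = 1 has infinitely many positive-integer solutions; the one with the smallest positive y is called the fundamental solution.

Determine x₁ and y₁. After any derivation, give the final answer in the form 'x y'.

401 20

d=402: √d = [20; 20,40] (ℓ=2, even), read p_1/q_1
k=0  a_k=20  p_k/q_k = 20/1
k=1  a_k=20  p_k/q_k = 401/20
fundamental: x₁=401, y₁=20  (since 160801 − 402·400 = 1)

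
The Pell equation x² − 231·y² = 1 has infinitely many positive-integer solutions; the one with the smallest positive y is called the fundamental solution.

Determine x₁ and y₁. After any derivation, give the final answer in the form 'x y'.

√231 = [15; 5,30, …], period ℓ=2 (even) → k=1
a_0=15:  p_0=15·1+0=15,  q_0=15·0+1=1
a_1=5:  p_1=5·15+1=76,  q_1=5·1+0=5
(x₁, y₁) = (76, 5);  76² − 231·5² = 1 ✓

76 5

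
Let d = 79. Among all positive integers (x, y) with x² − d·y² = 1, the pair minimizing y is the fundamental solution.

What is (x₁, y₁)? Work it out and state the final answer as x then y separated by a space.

√79 → a₀=8, period (1,7,1,16); ℓ=4 even so k=3
step 0: (8, 1)  from 8·(1,0) + (0,1)
step 1: (9, 1)  from 1·(8,1) + (1,0)
step 2: (71, 8)  from 7·(9,1) + (8,1)
step 3: (80, 9)  from 1·(71,8) + (9,1)
(x₁, y₁) = (80, 9);  80² − 79·9² = 1 ✓

80 9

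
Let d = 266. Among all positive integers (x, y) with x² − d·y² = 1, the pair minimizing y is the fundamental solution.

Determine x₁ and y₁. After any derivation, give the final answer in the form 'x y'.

685 42

√266 → a₀=16, period (3,4,3,32); ℓ=4 even so k=3
i=0: a=16 ⇒ p=16, q=1
i=1: a=3 ⇒ p=49, q=3
i=2: a=4 ⇒ p=212, q=13
i=3: a=3 ⇒ p=685, q=42
→ (685, 42).  Check: 685²=469225, 266·42²=469224, difference 1.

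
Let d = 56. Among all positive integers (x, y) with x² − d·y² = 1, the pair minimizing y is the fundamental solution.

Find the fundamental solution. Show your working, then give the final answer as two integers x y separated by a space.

d=56: √d = [7; 2,14] (ℓ=2, even), read p_1/q_1
a_0=7:  p_0=7·1+0=7,  q_0=7·0+1=1
a_1=2:  p_1=2·7+1=15,  q_1=2·1+0=2
fundamental: x₁=15, y₁=2  (since 225 − 56·4 = 1)

15 2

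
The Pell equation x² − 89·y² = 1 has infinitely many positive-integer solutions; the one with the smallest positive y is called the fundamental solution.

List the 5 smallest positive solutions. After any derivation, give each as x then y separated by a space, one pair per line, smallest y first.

√89 → a₀=9, period (2,3,3,2,18); ℓ=5 odd so k=9
step 0: (9, 1)  from 9·(1,0) + (0,1)
…
step 5: (9217, 977)  from 18·(500,53) + (217,23)
step 6: (18934, 2007)  from 2·(9217,977) + (500,53)
step 7: (66019, 6998)  from 3·(18934,2007) + (9217,977)
step 8: (216991, 23001)  from 3·(66019,6998) + (18934,2007)
step 9: (500001, 53000)  from 2·(216991,23001) + (66019,6998)
→ (500001, 53000).  Check: 500001²=250001000001, 89·53000²=250001000000, difference 1.
(x_2, y_2) = (500001·500001 + 89·53000·53000, 500001·53000 + 53000·500001) = (500002000001, 53000106000)
(x_3, y_3) = (500001·500002000001 + 89·53000·53000106000, 500001·53000106000 + 53000·500002000001) = (500003000004500001, 53000212000159000)
(x_4, y_4) = (500001·500003000004500001 + 89·53000·53000212000159000, 500001·53000212000159000 + 53000·500003000004500001) = (500004000010000008000001, 53000318000530000212000)
(x_5, y_5) = (500001·500004000010000008000001 + 89·53000·53000318000530000212000, 500001·53000318000530000212000 + 53000·500004000010000008000001) = (500005000017500025000012500001, 53000424001113001060000265000)

500001 53000
500002000001 53000106000
500003000004500001 53000212000159000
500004000010000008000001 53000318000530000212000
500005000017500025000012500001 53000424001113001060000265000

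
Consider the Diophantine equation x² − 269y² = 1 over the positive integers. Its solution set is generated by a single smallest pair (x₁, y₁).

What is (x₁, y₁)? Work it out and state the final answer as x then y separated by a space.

13449 820

[16; 2,2,32] for √269; ℓ=3 ⇒ convergent index 5
i=0: a=16 ⇒ p=16, q=1
i=1: a=2 ⇒ p=33, q=2
i=2: a=2 ⇒ p=82, q=5
…
i=4: a=2 ⇒ p=5396, q=329
i=5: a=2 ⇒ p=13449, q=820
(x₁, y₁) = (13449, 820);  13449² − 269·820² = 1 ✓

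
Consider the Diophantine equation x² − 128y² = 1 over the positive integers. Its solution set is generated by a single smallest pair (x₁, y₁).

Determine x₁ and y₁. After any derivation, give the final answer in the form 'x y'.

√128 → a₀=11, period (3,5,3,22); ℓ=4 even so k=3
i=0: a=11 ⇒ p=11, q=1
i=1: a=3 ⇒ p=34, q=3
i=2: a=5 ⇒ p=181, q=16
i=3: a=3 ⇒ p=577, q=51
(x₁, y₁) = (577, 51);  577² − 128·51² = 1 ✓

577 51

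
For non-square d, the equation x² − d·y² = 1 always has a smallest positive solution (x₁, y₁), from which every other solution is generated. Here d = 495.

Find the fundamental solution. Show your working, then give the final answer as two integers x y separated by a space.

√495 → a₀=22, period (4,44); ℓ=2 even so k=1
a_0=22:  p_0=22·1+0=22,  q_0=22·0+1=1
a_1=4:  p_1=4·22+1=89,  q_1=4·1+0=4
→ (89, 4).  Check: 89²=7921, 495·4²=7920, difference 1.

89 4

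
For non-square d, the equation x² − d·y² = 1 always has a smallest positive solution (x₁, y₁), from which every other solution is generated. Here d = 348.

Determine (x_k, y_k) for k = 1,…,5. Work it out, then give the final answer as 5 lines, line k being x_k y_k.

1567 84
4910977 263256
15391000351 825044220
48235390189057 2585688322224
151169697461504287 8103546376805796

d=348: √d = [18; 1,1,1,8,1,1,1,36] (ℓ=8, even), read p_7/q_7
step 0: (18, 1)  from 18·(1,0) + (0,1)
…
step 3: (56, 3)  from 1·(37,2) + (19,1)
…
step 6: (1026, 55)  from 1·(541,29) + (485,26)
step 7: (1567, 84)  from 1·(1026,55) + (541,29)
→ (1567, 84).  Check: 1567²=2455489, 348·84²=2455488, difference 1.
k=2:  x_2 = 1567·1567+348·84·84 = 4910977,  y_2 = 1567·84+84·1567 = 263256
k=3:  x_3 = 1567·4910977+348·84·263256 = 15391000351,  y_3 = 1567·263256+84·4910977 = 825044220
k=4:  x_4 = 1567·15391000351+348·84·825044220 = 48235390189057,  y_4 = 1567·825044220+84·15391000351 = 2585688322224
k=5:  x_5 = 1567·48235390189057+348·84·2585688322224 = 151169697461504287,  y_5 = 1567·2585688322224+84·48235390189057 = 8103546376805796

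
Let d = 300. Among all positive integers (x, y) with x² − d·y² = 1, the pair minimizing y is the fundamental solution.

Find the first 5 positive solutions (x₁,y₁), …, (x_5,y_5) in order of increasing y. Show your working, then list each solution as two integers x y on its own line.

√300 = [17; 3,8,3,34, …], period ℓ=4 (even) → k=3
i=0: a=17 ⇒ p=17, q=1
…
i=2: a=8 ⇒ p=433, q=25
i=3: a=3 ⇒ p=1351, q=78
fundamental: x₁=1351, y₁=78  (since 1825201 − 300·6084 = 1)
k=2:  x_2 = 1351·1351+300·78·78 = 3650401,  y_2 = 1351·78+78·1351 = 210756
k=3:  x_3 = 1351·3650401+300·78·210756 = 9863382151,  y_3 = 1351·210756+78·3650401 = 569462634
k=4:  x_4 = 1351·9863382151+300·78·569462634 = 26650854921601,  y_4 = 1351·569462634+78·9863382151 = 1538687826312
k=5:  x_5 = 1351·26650854921601+300·78·1538687826312 = 72010600134783751,  y_5 = 1351·1538687826312+78·26650854921601 = 4157533937232390

1351 78
3650401 210756
9863382151 569462634
26650854921601 1538687826312
72010600134783751 4157533937232390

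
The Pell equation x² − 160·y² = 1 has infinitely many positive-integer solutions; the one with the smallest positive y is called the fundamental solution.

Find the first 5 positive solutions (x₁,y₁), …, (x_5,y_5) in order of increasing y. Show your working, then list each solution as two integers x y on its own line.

721 57
1039681 82194
1499219281 118523691
2161873163521 170911080228
3117419602578001 246453659165085

[12; 1,1,1,5,1,1,1,24] for √160; ℓ=8 ⇒ convergent index 7
k=0  a_k=12  p_k/q_k = 12/1
…
k=2  a_k=1  p_k/q_k = 25/2
…
k=6  a_k=1  p_k/q_k = 468/37
k=7  a_k=1  p_k/q_k = 721/57
(x₁, y₁) = (721, 57);  721² − 160·57² = 1 ✓
(x_2, y_2) = (721·721 + 160·57·57, 721·57 + 57·721) = (1039681, 82194)
(x_3, y_3) = (721·1039681 + 160·57·82194, 721·82194 + 57·1039681) = (1499219281, 118523691)
(x_4, y_4) = (721·1499219281 + 160·57·118523691, 721·118523691 + 57·1499219281) = (2161873163521, 170911080228)
(x_5, y_5) = (721·2161873163521 + 160·57·170911080228, 721·170911080228 + 57·2161873163521) = (3117419602578001, 246453659165085)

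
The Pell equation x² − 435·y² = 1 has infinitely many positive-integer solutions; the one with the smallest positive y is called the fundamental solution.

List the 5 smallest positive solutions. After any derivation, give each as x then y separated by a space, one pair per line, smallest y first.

d=435: √d = [20; 1,5,1,40] (ℓ=4, even), read p_3/q_3
step 0: (20, 1)  from 20·(1,0) + (0,1)
…
step 2: (125, 6)  from 5·(21,1) + (20,1)
step 3: (146, 7)  from 1·(125,6) + (21,1)
fundamental: x₁=146, y₁=7  (since 21316 − 435·49 = 1)
n=2: (146,7)∘(146,7) = (146·146+435·7·7, 146·7+7·146) = (42631,2044)
n=3: (42631,2044)∘(146,7) = (146·42631+435·7·2044, 146·2044+7·42631) = (12448106,596841)
n=4: (12448106,596841)∘(146,7) = (146·12448106+435·7·596841, 146·596841+7·12448106) = (3634804321,174275528)
n=5: (3634804321,174275528)∘(146,7) = (146·3634804321+435·7·174275528, 146·174275528+7·3634804321) = (1061350413626,50887857335)

146 7
42631 2044
12448106 596841
3634804321 174275528
1061350413626 50887857335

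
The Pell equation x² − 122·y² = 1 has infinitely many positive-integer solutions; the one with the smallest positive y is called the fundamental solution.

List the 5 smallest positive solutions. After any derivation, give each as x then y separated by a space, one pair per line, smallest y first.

243 22
118097 10692
57394899 5196290
27893802817 2525386248
13556330774163 1227332520238

√122 = [11; 22, …], period ℓ=1 (odd) → k=1
i=0: a=11 ⇒ p=11, q=1
i=1: a=22 ⇒ p=243, q=22
→ (243, 22).  Check: 243²=59049, 122·22²=59048, difference 1.
k=2:  x_2 = 243·243+122·22·22 = 118097,  y_2 = 243·22+22·243 = 10692
k=3:  x_3 = 243·118097+122·22·10692 = 57394899,  y_3 = 243·10692+22·118097 = 5196290
k=4:  x_4 = 243·57394899+122·22·5196290 = 27893802817,  y_4 = 243·5196290+22·57394899 = 2525386248
k=5:  x_5 = 243·27893802817+122·22·2525386248 = 13556330774163,  y_5 = 243·2525386248+22·27893802817 = 1227332520238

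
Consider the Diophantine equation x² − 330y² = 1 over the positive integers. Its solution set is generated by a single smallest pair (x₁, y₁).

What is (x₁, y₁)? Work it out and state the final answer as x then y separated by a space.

109 6

√330 = [18; 6,36, …], period ℓ=2 (even) → k=1
i=0: a=18 ⇒ p=18, q=1
i=1: a=6 ⇒ p=109, q=6
→ (109, 6).  Check: 109²=11881, 330·6²=11880, difference 1.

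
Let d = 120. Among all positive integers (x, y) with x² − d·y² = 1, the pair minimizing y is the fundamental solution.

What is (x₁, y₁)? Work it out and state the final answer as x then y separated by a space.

d=120: √d = [10; 1,20] (ℓ=2, even), read p_1/q_1
a_0=10:  p_0=10·1+0=10,  q_0=10·0+1=1
a_1=1:  p_1=1·10+1=11,  q_1=1·1+0=1
→ (11, 1).  Check: 11²=121, 120·1²=120, difference 1.

11 1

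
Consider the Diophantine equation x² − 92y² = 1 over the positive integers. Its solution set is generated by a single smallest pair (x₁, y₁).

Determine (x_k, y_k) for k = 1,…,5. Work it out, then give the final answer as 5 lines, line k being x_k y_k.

1151 120
2649601 276240
6099380351 635904360
14040770918401 1463851560480
32321848554778751 3369785656320600

d=92: √d = [9; 1,1,2,4,2,1,1,18] (ℓ=8, even), read p_7/q_7
step 0: (9, 1)  from 9·(1,0) + (0,1)
step 1: (10, 1)  from 1·(9,1) + (1,0)
step 2: (19, 2)  from 1·(10,1) + (9,1)
step 3: (48, 5)  from 2·(19,2) + (10,1)
step 4: (211, 22)  from 4·(48,5) + (19,2)
step 5: (470, 49)  from 2·(211,22) + (48,5)
step 6: (681, 71)  from 1·(470,49) + (211,22)
step 7: (1151, 120)  from 1·(681,71) + (470,49)
(x₁, y₁) = (1151, 120);  1151² − 92·120² = 1 ✓
k=2:  x_2 = 1151·1151+92·120·120 = 2649601,  y_2 = 1151·120+120·1151 = 276240
k=3:  x_3 = 1151·2649601+92·120·276240 = 6099380351,  y_3 = 1151·276240+120·2649601 = 635904360
k=4:  x_4 = 1151·6099380351+92·120·635904360 = 14040770918401,  y_4 = 1151·635904360+120·6099380351 = 1463851560480
k=5:  x_5 = 1151·14040770918401+92·120·1463851560480 = 32321848554778751,  y_5 = 1151·1463851560480+120·14040770918401 = 3369785656320600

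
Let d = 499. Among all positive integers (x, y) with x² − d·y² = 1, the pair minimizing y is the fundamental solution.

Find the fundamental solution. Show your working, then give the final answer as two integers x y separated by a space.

[22; 2,1,21,1,2,44] for √499; ℓ=6 ⇒ convergent index 5
i=0: a=22 ⇒ p=22, q=1
…
i=4: a=1 ⇒ p=1519, q=68
i=5: a=2 ⇒ p=4490, q=201
→ (4490, 201).  Check: 4490²=20160100, 499·201²=20160099, difference 1.

4490 201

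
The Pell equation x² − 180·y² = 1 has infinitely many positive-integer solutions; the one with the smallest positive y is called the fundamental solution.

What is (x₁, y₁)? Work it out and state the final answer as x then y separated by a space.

161 12

[13; 2,2,2,26] for √180; ℓ=4 ⇒ convergent index 3
k=0  a_k=13  p_k/q_k = 13/1
…
k=2  a_k=2  p_k/q_k = 67/5
k=3  a_k=2  p_k/q_k = 161/12
fundamental: x₁=161, y₁=12  (since 25921 − 180·144 = 1)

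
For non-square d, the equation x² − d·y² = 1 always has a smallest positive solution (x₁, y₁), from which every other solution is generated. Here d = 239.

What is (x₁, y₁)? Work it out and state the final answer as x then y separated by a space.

√239 = [15; 2,5,1,2,4,15,4,2,1,5,2,30, …], period ℓ=12 (even) → k=11
a_0=15:  p_0=15·1+0=15,  q_0=15·0+1=1
a_1=2:  p_1=2·15+1=31,  q_1=2·1+0=2
a_2=5:  p_2=5·31+15=170,  q_2=5·2+1=11
a_3=1:  p_3=1·170+31=201,  q_3=1·11+2=13
…
a_5=4:  p_5=4·572+201=2489,  q_5=4·37+13=161
a_6=15:  p_6=15·2489+572=37907,  q_6=15·161+37=2452
a_7=4:  p_7=4·37907+2489=154117,  q_7=4·2452+161=9969
a_8=2:  p_8=2·154117+37907=346141,  q_8=2·9969+2452=22390
…
a_10=5:  p_10=5·500258+346141=2847431,  q_10=5·32359+22390=184185
a_11=2:  p_11=2·2847431+500258=6195120,  q_11=2·184185+32359=400729
fundamental: x₁=6195120, y₁=400729  (since 38379511814400 − 239·160583731441 = 1)

6195120 400729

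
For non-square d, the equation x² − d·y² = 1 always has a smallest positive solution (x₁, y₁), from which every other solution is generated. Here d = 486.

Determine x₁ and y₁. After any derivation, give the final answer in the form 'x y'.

d=486: √d = [22; 22,44] (ℓ=2, even), read p_1/q_1
i=0: a=22 ⇒ p=22, q=1
i=1: a=22 ⇒ p=485, q=22
(x₁, y₁) = (485, 22);  485² − 486·22² = 1 ✓

485 22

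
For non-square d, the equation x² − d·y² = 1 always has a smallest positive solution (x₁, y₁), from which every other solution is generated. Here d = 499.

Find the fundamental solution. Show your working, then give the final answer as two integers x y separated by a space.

4490 201

[22; 2,1,21,1,2,44] for √499; ℓ=6 ⇒ convergent index 5
step 0: (22, 1)  from 22·(1,0) + (0,1)
…
step 2: (67, 3)  from 1·(45,2) + (22,1)
…
step 4: (1519, 68)  from 1·(1452,65) + (67,3)
step 5: (4490, 201)  from 2·(1519,68) + (1452,65)
fundamental: x₁=4490, y₁=201  (since 20160100 − 499·40401 = 1)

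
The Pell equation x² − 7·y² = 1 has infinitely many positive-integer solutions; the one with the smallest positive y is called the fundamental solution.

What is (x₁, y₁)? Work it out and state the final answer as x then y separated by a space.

8 3

√7 → a₀=2, period (1,1,1,4); ℓ=4 even so k=3
step 0: (2, 1)  from 2·(1,0) + (0,1)
step 1: (3, 1)  from 1·(2,1) + (1,0)
step 2: (5, 2)  from 1·(3,1) + (2,1)
step 3: (8, 3)  from 1·(5,2) + (3,1)
(x₁, y₁) = (8, 3);  8² − 7·3² = 1 ✓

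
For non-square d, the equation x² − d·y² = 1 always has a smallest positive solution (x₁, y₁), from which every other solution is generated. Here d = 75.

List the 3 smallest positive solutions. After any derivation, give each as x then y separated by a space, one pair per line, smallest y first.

26 3
1351 156
70226 8109

√75 = [8; 1,1,1,16, …], period ℓ=4 (even) → k=3
a_0=8:  p_0=8·1+0=8,  q_0=8·0+1=1
a_1=1:  p_1=1·8+1=9,  q_1=1·1+0=1
a_2=1:  p_2=1·9+8=17,  q_2=1·1+1=2
a_3=1:  p_3=1·17+9=26,  q_3=1·2+1=3
(x₁, y₁) = (26, 3);  26² − 75·3² = 1 ✓
(26+3√75)^2 = 1351 + 156√75
(26+3√75)^3 = 70226 + 8109√75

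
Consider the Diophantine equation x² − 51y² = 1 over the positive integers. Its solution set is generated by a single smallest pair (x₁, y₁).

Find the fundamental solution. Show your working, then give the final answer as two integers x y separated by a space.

50 7

d=51: √d = [7; 7,14] (ℓ=2, even), read p_1/q_1
k=0  a_k=7  p_k/q_k = 7/1
k=1  a_k=7  p_k/q_k = 50/7
→ (50, 7).  Check: 50²=2500, 51·7²=2499, difference 1.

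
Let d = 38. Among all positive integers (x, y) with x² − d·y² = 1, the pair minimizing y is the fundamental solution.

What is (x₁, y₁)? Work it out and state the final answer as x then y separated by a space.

[6; 6,12] for √38; ℓ=2 ⇒ convergent index 1
step 0: (6, 1)  from 6·(1,0) + (0,1)
step 1: (37, 6)  from 6·(6,1) + (1,0)
fundamental: x₁=37, y₁=6  (since 1369 − 38·36 = 1)

37 6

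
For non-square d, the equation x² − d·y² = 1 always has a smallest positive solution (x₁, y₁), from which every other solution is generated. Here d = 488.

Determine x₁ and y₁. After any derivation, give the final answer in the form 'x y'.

[22; 11,44] for √488; ℓ=2 ⇒ convergent index 1
i=0: a=22 ⇒ p=22, q=1
i=1: a=11 ⇒ p=243, q=11
fundamental: x₁=243, y₁=11  (since 59049 − 488·121 = 1)

243 11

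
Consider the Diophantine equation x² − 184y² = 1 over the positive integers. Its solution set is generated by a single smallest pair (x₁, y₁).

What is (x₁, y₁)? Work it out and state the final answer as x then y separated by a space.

24335 1794

√184 = [13; 1,1,3,2,1,2,1,2,3,1,1,26, …], period ℓ=12 (even) → k=11
i=0: a=13 ⇒ p=13, q=1
…
i=8: a=2 ⇒ p=3147, q=232
i=9: a=3 ⇒ p=10594, q=781
i=10: a=1 ⇒ p=13741, q=1013
i=11: a=1 ⇒ p=24335, q=1794
(x₁, y₁) = (24335, 1794);  24335² − 184·1794² = 1 ✓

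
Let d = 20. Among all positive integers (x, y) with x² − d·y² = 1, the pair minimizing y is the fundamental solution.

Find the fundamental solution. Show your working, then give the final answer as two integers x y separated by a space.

√20 → a₀=4, period (2,8); ℓ=2 even so k=1
a_0=4:  p_0=4·1+0=4,  q_0=4·0+1=1
a_1=2:  p_1=2·4+1=9,  q_1=2·1+0=2
→ (9, 2).  Check: 9²=81, 20·2²=80, difference 1.

9 2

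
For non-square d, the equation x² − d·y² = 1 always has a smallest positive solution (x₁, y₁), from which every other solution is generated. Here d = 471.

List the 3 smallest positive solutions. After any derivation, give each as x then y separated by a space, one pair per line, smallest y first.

√471 = [21; 1,2,2,1,3,…,2,1,42, …], period ℓ=14 (even) → k=13
a_0=21:  p_0=21·1+0=21,  q_0=21·0+1=1
a_1=1:  p_1=1·21+1=22,  q_1=1·1+0=1
a_2=2:  p_2=2·22+21=65,  q_2=2·1+1=3
a_3=2:  p_3=2·65+22=152,  q_3=2·3+1=7
a_4=1:  p_4=1·152+65=217,  q_4=1·7+3=10
a_5=3:  p_5=3·217+152=803,  q_5=3·10+7=37
a_6=4:  p_6=4·803+217=3429,  q_6=4·37+10=158
…
a_8=4:  p_8=4·48809+3429=198665,  q_8=4·2249+158=9154
a_9=3:  p_9=3·198665+48809=644804,  q_9=3·9154+2249=29711
a_10=1:  p_10=1·644804+198665=843469,  q_10=1·29711+9154=38865
a_11=2:  p_11=2·843469+644804=2331742,  q_11=2·38865+29711=107441
a_12=2:  p_12=2·2331742+843469=5506953,  q_12=2·107441+38865=253747
a_13=1:  p_13=1·5506953+2331742=7838695,  q_13=1·253747+107441=361188
→ (7838695, 361188).  Check: 7838695²=61445139303025, 471·361188²=61445139303024, difference 1.
(x_2, y_2) = (7838695·7838695 + 471·361188·361188, 7838695·361188 + 361188·7838695) = (122890278606049, 5662485139320)
(x_3, y_3) = (7838695·122890278606049 + 471·361188·5662485139320, 7838695·5662485139320 + 361188·122890278606049) = (1926598824915678693415, 88772987898323613612)

7838695 361188
122890278606049 5662485139320
1926598824915678693415 88772987898323613612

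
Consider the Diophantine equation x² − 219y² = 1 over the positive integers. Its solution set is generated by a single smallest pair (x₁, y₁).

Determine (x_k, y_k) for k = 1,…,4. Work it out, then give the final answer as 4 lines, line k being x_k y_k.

74 5
10951 740
1620674 109515
239848801 16207480

d=219: √d = [14; 1,3,1,28] (ℓ=4, even), read p_3/q_3
step 0: (14, 1)  from 14·(1,0) + (0,1)
step 1: (15, 1)  from 1·(14,1) + (1,0)
step 2: (59, 4)  from 3·(15,1) + (14,1)
step 3: (74, 5)  from 1·(59,4) + (15,1)
(x₁, y₁) = (74, 5);  74² − 219·5² = 1 ✓
n=2: (74,5)∘(74,5) = (74·74+219·5·5, 74·5+5·74) = (10951,740)
n=3: (10951,740)∘(74,5) = (74·10951+219·5·740, 74·740+5·10951) = (1620674,109515)
n=4: (1620674,109515)∘(74,5) = (74·1620674+219·5·109515, 74·109515+5·1620674) = (239848801,16207480)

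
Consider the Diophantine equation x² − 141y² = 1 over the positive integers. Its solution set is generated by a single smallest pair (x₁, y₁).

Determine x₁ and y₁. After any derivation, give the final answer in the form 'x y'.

95 8

[11; 1,6,1,22] for √141; ℓ=4 ⇒ convergent index 3
i=0: a=11 ⇒ p=11, q=1
…
i=2: a=6 ⇒ p=83, q=7
i=3: a=1 ⇒ p=95, q=8
(x₁, y₁) = (95, 8);  95² − 141·8² = 1 ✓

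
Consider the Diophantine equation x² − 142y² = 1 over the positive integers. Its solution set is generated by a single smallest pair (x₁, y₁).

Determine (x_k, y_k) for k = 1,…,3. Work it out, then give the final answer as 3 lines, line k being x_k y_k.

143 12
40897 3432
11696399 981540

[11; 1,10,1,22] for √142; ℓ=4 ⇒ convergent index 3
i=0: a=11 ⇒ p=11, q=1
i=1: a=1 ⇒ p=12, q=1
i=2: a=10 ⇒ p=131, q=11
i=3: a=1 ⇒ p=143, q=12
(x₁, y₁) = (143, 12);  143² − 142·12² = 1 ✓
(x_2, y_2) = (143·143 + 142·12·12, 143·12 + 12·143) = (40897, 3432)
(x_3, y_3) = (143·40897 + 142·12·3432, 143·3432 + 12·40897) = (11696399, 981540)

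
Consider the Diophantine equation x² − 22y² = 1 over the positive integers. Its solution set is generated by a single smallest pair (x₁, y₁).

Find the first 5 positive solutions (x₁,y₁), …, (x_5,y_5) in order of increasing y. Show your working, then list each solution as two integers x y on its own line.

√22 = [4; 1,2,4,2,1,8, …], period ℓ=6 (even) → k=5
i=0: a=4 ⇒ p=4, q=1
…
i=3: a=4 ⇒ p=61, q=13
i=4: a=2 ⇒ p=136, q=29
i=5: a=1 ⇒ p=197, q=42
→ (197, 42).  Check: 197²=38809, 22·42²=38808, difference 1.
(197+42√22)^2 = 77617 + 16548√22
(197+42√22)^3 = 30580901 + 6519870√22
(197+42√22)^4 = 12048797377 + 2568812232√22
(197+42√22)^5 = 4747195585637 + 1012105499538√22

197 42
77617 16548
30580901 6519870
12048797377 2568812232
4747195585637 1012105499538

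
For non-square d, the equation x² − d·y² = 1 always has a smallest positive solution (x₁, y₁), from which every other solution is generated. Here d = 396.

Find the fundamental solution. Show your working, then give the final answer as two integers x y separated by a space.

[19; 1,8,1,38] for √396; ℓ=4 ⇒ convergent index 3
i=0: a=19 ⇒ p=19, q=1
i=1: a=1 ⇒ p=20, q=1
i=2: a=8 ⇒ p=179, q=9
i=3: a=1 ⇒ p=199, q=10
(x₁, y₁) = (199, 10);  199² − 396·10² = 1 ✓

199 10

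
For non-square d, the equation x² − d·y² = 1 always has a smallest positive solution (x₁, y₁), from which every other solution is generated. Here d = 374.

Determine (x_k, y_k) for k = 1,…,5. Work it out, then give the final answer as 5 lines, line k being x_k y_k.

3365 174
22646449 1171020
152410598405 7880964426
1025723304619201 53038889415960
6903117687676624325 356951717888446374

√374 → a₀=19, period (2,1,18,1,2,38); ℓ=6 even so k=5
i=0: a=19 ⇒ p=19, q=1
i=1: a=2 ⇒ p=39, q=2
…
i=3: a=18 ⇒ p=1083, q=56
i=4: a=1 ⇒ p=1141, q=59
i=5: a=2 ⇒ p=3365, q=174
fundamental: x₁=3365, y₁=174  (since 11323225 − 374·30276 = 1)
(3365+174√374)^2 = 22646449 + 1171020√374
(3365+174√374)^3 = 152410598405 + 7880964426√374
(3365+174√374)^4 = 1025723304619201 + 53038889415960√374
(3365+174√374)^5 = 6903117687676624325 + 356951717888446374√374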